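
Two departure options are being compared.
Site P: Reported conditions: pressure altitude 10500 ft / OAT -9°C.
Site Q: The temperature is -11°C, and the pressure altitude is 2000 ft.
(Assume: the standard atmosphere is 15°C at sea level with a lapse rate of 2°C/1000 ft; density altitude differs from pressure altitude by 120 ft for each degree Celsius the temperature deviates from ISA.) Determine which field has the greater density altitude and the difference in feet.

Site P by 10780 ft

Site P: ISA temp = -6°C, deviation -3°C, DA = 10500 + 120 × (-3) = 10140 ft.
Site Q: ISA temp = 11°C, deviation -22°C, DA = 2000 + 120 × (-22) = -640 ft.
Site P is higher by 10140 − (-640) = 10780 ft.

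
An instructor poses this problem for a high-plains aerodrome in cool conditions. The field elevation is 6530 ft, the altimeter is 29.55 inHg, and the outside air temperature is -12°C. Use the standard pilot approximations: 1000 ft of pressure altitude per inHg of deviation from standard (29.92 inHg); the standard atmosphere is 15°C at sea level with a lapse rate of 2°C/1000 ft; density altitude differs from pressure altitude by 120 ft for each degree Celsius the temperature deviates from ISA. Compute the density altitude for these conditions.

Pressure altitude = 6530 + (29.92 − 29.55) × 1000 = 6530 + (+370) = 6900 ft.
ISA temperature at 6900 ft = 15 − 2 × (6900/1000) = 1.2°C.
ISA deviation = -12 − 1.2 = -13.2°C.
Density altitude = 6900 + 120 × (-13.2) = 5316 ft.

5316 ft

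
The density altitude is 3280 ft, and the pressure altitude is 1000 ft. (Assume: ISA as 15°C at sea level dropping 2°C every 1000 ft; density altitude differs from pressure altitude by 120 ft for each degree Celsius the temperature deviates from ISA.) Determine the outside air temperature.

32°C

Density altitude − pressure altitude = 3280 − 1000 = +2280 ft.
At 120 ft/°C that is an ISA deviation of 2280/120 = +19°C.
ISA temperature at 1000 ft = 15 − 2 × (1000/1000) = 13°C.
OAT = ISA + deviation = 13 + (+19) = 32°C.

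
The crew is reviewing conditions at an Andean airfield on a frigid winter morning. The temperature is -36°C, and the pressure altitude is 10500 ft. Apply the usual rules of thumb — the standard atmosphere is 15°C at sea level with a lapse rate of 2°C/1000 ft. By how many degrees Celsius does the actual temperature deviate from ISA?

ISA temperature at 10500 ft = 15 − 2 × (10500/1000) = -6°C.
Deviation = OAT − ISA = -36 − (-6) = -30°C.

ISA-30°C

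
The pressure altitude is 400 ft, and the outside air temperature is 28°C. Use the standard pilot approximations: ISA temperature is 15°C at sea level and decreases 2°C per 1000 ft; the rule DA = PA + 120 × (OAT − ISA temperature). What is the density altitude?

2056 ft

ISA temperature at 400 ft = 15 − 2 × (400/1000) = 14.2°C.
ISA deviation = 28 − 14.2 = +13.8°C.
Density altitude = 400 + 120 × (13.8) = 400 + (+1656) = 2056 ft.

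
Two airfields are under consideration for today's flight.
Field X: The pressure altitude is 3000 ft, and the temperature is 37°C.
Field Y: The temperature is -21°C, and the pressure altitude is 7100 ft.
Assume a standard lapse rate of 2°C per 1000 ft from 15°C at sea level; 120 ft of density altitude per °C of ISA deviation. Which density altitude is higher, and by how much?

Field X by 1876 ft

Field X: ISA temp = 9°C, deviation +28°C, DA = 3000 + 120 × 28 = 6360 ft.
Field Y: ISA temp = 0.8°C, deviation -21.8°C, DA = 7100 + 120 × (-21.8) = 4484 ft.
Field X is higher by 6360 − 4484 = 1876 ft.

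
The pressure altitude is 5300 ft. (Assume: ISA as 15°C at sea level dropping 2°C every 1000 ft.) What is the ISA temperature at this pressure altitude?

ISA temperature = 15 − 2 × (5300/1000) = 15 − 10.6 = 4.4°C.

4.4°C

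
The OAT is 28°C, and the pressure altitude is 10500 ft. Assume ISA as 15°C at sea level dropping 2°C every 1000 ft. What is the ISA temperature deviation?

ISA temperature at 10500 ft = 15 − 2 × (10500/1000) = -6°C.
Deviation = OAT − ISA = 28 − (-6) = +34°C.

ISA+34°C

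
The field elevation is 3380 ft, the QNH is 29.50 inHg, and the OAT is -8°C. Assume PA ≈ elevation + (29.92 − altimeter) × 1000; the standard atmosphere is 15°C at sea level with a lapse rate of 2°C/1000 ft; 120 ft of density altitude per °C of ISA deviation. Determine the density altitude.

Pressure altitude = 3380 + (29.92 − 29.50) × 1000 = 3380 + (+420) = 3800 ft.
ISA temperature at 3800 ft = 15 − 2 × (3800/1000) = 7.4°C.
ISA deviation = -8 − 7.4 = -15.4°C.
Density altitude = 3800 + 120 × (-15.4) = 1952 ft.

1952 ft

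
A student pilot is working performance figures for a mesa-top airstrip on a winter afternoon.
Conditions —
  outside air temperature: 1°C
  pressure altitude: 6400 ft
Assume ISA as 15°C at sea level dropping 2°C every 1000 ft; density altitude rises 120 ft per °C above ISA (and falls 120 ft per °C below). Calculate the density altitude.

6256 ft

ISA temperature at 6400 ft = 15 − 2 × (6400/1000) = 2.2°C.
ISA deviation = 1 − 2.2 = -1.2°C.
Density altitude = 6400 + 120 × (-1.2) = 6400 + (-144) = 6256 ft.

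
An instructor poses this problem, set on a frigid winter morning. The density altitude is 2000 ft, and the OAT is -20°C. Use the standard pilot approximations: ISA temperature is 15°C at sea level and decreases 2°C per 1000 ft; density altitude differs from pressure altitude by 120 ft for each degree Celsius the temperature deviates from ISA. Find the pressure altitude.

5000 ft

DA = PA + 120 × (OAT − (15 − 2·PA/1000)) = PA + 120·OAT − 1800 + 0.24·PA = 1.24·PA + 120·OAT − 1800.
So 1.24·PA = 2000 − 120 × (-20) + 1800 = 6200.
PA = 6200 / 1.24 = 5000 ft.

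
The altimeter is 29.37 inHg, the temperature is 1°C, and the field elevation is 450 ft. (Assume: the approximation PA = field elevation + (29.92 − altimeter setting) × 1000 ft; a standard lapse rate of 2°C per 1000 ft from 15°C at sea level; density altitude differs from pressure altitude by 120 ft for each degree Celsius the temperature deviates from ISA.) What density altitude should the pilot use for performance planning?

-440 ft

Pressure altitude = 450 + (29.92 − 29.37) × 1000 = 450 + (+550) = 1000 ft.
ISA temperature at 1000 ft = 15 − 2 × (1000/1000) = 13°C.
ISA deviation = 1 − 13 = -12°C.
Density altitude = 1000 + 120 × (-12) = -440 ft.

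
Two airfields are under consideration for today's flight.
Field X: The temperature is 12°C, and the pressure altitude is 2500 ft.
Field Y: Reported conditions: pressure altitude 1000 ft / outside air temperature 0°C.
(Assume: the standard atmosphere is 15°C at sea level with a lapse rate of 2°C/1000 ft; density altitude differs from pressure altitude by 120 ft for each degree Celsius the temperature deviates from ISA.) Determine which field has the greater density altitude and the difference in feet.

Field X: ISA temp = 10°C, deviation +2°C, DA = 2500 + 120 × 2 = 2740 ft.
Field Y: ISA temp = 13°C, deviation -13°C, DA = 1000 + 120 × (-13) = -560 ft.
Field X is higher by 2740 − (-560) = 3300 ft.

Field X by 3300 ft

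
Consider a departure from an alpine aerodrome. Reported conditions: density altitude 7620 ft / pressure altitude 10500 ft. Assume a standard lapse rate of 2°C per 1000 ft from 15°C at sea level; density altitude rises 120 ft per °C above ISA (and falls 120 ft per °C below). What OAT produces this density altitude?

-30°C

Density altitude − pressure altitude = 7620 − 10500 = -2880 ft.
At 120 ft/°C that is an ISA deviation of -2880/120 = -24°C.
ISA temperature at 10500 ft = 15 − 2 × (10500/1000) = -6°C.
OAT = ISA + deviation = -6 + (-24) = -30°C.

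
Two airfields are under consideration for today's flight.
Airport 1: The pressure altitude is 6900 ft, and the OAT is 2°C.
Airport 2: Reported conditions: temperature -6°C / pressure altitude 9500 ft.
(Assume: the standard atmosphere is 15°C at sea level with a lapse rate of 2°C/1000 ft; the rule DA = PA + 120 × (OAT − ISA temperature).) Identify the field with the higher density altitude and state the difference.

Airport 2 by 2264 ft

Airport 1: ISA temp = 1.2°C, deviation +0.8°C, DA = 6900 + 120 × 0.8 = 6996 ft.
Airport 2: ISA temp = -4°C, deviation -2°C, DA = 9500 + 120 × (-2) = 9260 ft.
Airport 2 is higher by 9260 − 6996 = 2264 ft.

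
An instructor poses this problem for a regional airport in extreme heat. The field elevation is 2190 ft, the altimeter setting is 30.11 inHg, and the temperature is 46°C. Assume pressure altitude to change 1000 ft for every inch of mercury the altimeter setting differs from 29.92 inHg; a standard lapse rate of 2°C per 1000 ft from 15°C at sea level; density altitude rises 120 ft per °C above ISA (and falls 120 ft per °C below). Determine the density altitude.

Pressure altitude = 2190 + (29.92 − 30.11) × 1000 = 2190 + (-190) = 2000 ft.
ISA temperature at 2000 ft = 15 − 2 × (2000/1000) = 11°C.
ISA deviation = 46 − 11 = +35°C.
Density altitude = 2000 + 120 × (35) = 6200 ft.

6200 ft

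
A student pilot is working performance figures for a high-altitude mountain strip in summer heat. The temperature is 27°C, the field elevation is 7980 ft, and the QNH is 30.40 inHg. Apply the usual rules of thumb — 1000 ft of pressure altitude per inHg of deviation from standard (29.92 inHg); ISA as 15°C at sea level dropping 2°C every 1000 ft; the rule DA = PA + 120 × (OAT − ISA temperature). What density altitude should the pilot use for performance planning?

10740 ft

Pressure altitude = 7980 + (29.92 − 30.40) × 1000 = 7980 + (-480) = 7500 ft.
ISA temperature at 7500 ft = 15 − 2 × (7500/1000) = 0°C.
ISA deviation = 27 − 0 = +27°C.
Density altitude = 7500 + 120 × (27) = 10740 ft.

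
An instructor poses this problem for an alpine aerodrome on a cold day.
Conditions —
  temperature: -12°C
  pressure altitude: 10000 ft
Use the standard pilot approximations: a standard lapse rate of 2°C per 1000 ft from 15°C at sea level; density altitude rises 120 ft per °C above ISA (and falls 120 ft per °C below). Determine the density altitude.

9160 ft

ISA temperature at 10000 ft = 15 − 2 × (10000/1000) = -5°C.
ISA deviation = -12 − (-5) = -7°C.
Density altitude = 10000 + 120 × (-7) = 10000 + (-840) = 9160 ft.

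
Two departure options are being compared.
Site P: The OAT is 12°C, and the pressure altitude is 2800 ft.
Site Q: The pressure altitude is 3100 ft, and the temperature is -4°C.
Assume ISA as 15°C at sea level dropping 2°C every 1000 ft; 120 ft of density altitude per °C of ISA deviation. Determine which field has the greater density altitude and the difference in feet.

Site P by 1548 ft

Site P: ISA temp = 9.4°C, deviation +2.6°C, DA = 2800 + 120 × 2.6 = 3112 ft.
Site Q: ISA temp = 8.8°C, deviation -12.8°C, DA = 3100 + 120 × (-12.8) = 1564 ft.
Site P is higher by 3112 − 1564 = 1548 ft.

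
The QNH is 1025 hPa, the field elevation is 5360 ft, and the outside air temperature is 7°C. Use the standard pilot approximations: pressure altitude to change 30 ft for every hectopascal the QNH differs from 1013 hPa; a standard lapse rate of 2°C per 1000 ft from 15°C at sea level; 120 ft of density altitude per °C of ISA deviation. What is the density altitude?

Pressure altitude = 5360 + (1013 − 1025) × 30 = 5360 + (-360) = 5000 ft.
ISA temperature at 5000 ft = 15 − 2 × (5000/1000) = 5°C.
ISA deviation = 7 − 5 = +2°C.
Density altitude = 5000 + 120 × (2) = 5240 ft.

5240 ft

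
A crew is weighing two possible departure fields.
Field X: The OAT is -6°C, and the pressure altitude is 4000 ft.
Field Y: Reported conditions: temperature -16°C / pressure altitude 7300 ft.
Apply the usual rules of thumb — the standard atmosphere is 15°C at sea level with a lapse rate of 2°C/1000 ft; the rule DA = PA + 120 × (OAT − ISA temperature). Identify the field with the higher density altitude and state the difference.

Field X: ISA temp = 7°C, deviation -13°C, DA = 4000 + 120 × (-13) = 2440 ft.
Field Y: ISA temp = 0.4°C, deviation -16.4°C, DA = 7300 + 120 × (-16.4) = 5332 ft.
Field Y is higher by 5332 − 2440 = 2892 ft.

Field Y by 2892 ft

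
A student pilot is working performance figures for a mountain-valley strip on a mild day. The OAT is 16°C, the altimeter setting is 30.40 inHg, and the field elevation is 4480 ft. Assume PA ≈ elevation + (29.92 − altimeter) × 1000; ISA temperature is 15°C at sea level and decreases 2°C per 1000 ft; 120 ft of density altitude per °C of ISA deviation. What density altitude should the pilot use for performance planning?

5080 ft

Pressure altitude = 4480 + (29.92 − 30.40) × 1000 = 4480 + (-480) = 4000 ft.
ISA temperature at 4000 ft = 15 − 2 × (4000/1000) = 7°C.
ISA deviation = 16 − 7 = +9°C.
Density altitude = 4000 + 120 × (9) = 5080 ft.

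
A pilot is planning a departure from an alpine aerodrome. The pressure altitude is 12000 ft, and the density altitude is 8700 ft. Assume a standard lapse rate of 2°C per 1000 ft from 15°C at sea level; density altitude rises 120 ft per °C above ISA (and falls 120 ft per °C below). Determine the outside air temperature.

-36.5°C

Density altitude − pressure altitude = 8700 − 12000 = -3300 ft.
At 120 ft/°C that is an ISA deviation of -3300/120 = -27.5°C.
ISA temperature at 12000 ft = 15 − 2 × (12000/1000) = -9°C.
OAT = ISA + deviation = -9 + (-27.5) = -36.5°C.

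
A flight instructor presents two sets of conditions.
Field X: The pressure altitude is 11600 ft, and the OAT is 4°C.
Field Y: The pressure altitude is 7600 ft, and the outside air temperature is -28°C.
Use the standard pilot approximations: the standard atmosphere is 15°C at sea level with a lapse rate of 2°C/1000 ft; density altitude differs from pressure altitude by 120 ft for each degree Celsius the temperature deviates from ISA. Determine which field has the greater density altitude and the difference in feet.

Field X by 8800 ft

Field X: ISA temp = -8.2°C, deviation +12.2°C, DA = 11600 + 120 × 12.2 = 13064 ft.
Field Y: ISA temp = -0.2°C, deviation -27.8°C, DA = 7600 + 120 × (-27.8) = 4264 ft.
Field X is higher by 13064 − 4264 = 8800 ft.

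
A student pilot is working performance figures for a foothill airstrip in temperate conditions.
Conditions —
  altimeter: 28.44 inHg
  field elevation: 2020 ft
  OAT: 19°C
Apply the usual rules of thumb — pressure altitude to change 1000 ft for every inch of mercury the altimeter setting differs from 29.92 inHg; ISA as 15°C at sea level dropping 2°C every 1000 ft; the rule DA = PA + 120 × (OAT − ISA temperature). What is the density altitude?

Pressure altitude = 2020 + (29.92 − 28.44) × 1000 = 2020 + (+1480) = 3500 ft.
ISA temperature at 3500 ft = 15 − 2 × (3500/1000) = 8°C.
ISA deviation = 19 − 8 = +11°C.
Density altitude = 3500 + 120 × (11) = 4820 ft.

4820 ft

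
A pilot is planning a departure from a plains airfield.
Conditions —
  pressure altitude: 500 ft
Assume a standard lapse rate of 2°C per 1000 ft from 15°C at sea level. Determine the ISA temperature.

ISA temperature = 15 − 2 × (500/1000) = 15 − 1 = 14°C.

14°C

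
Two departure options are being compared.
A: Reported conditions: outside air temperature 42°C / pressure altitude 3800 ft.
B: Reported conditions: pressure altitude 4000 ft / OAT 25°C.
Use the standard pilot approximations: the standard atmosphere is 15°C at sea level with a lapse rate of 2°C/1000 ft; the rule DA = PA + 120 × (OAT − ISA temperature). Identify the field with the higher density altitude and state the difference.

A: ISA temp = 7.4°C, deviation +34.6°C, DA = 3800 + 120 × 34.6 = 7952 ft.
B: ISA temp = 7°C, deviation +18°C, DA = 4000 + 120 × 18 = 6160 ft.
A is higher by 7952 − 6160 = 1792 ft.

A by 1792 ft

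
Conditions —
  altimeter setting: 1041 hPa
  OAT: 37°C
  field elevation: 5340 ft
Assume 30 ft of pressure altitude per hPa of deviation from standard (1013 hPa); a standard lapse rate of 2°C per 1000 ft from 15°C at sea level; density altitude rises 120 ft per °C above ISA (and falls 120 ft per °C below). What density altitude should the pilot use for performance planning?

8220 ft

Pressure altitude = 5340 + (1013 − 1041) × 30 = 5340 + (-840) = 4500 ft.
ISA temperature at 4500 ft = 15 − 2 × (4500/1000) = 6°C.
ISA deviation = 37 − 6 = +31°C.
Density altitude = 4500 + 120 × (31) = 8220 ft.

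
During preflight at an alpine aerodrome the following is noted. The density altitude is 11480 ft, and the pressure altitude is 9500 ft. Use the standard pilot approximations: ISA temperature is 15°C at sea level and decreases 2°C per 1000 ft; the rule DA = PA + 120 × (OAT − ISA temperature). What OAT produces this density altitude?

12.5°C

Density altitude − pressure altitude = 11480 − 9500 = +1980 ft.
At 120 ft/°C that is an ISA deviation of 1980/120 = +16.5°C.
ISA temperature at 9500 ft = 15 − 2 × (9500/1000) = -4°C.
OAT = ISA + deviation = -4 + (+16.5) = 12.5°C.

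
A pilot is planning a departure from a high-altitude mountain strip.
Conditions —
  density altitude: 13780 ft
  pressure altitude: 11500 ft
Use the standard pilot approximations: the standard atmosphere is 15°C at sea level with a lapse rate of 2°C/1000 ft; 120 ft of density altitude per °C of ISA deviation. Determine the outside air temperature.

11°C

Density altitude − pressure altitude = 13780 − 11500 = +2280 ft.
At 120 ft/°C that is an ISA deviation of 2280/120 = +19°C.
ISA temperature at 11500 ft = 15 − 2 × (11500/1000) = -8°C.
OAT = ISA + deviation = -8 + (+19) = 11°C.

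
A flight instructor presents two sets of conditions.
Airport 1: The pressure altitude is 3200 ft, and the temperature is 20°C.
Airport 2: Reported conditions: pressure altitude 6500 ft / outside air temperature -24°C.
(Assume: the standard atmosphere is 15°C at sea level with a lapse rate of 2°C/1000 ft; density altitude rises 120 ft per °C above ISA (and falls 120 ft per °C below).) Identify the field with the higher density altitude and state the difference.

Airport 1 by 1188 ft

Airport 1: ISA temp = 8.6°C, deviation +11.4°C, DA = 3200 + 120 × 11.4 = 4568 ft.
Airport 2: ISA temp = 2°C, deviation -26°C, DA = 6500 + 120 × (-26) = 3380 ft.
Airport 1 is higher by 4568 − 3380 = 1188 ft.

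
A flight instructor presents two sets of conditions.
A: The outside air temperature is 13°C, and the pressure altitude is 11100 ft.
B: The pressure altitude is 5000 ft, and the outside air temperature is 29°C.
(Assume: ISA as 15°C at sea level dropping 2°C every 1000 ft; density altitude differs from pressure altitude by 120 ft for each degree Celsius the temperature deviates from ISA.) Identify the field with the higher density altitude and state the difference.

A: ISA temp = -7.2°C, deviation +20.2°C, DA = 11100 + 120 × 20.2 = 13524 ft.
B: ISA temp = 5°C, deviation +24°C, DA = 5000 + 120 × 24 = 7880 ft.
A is higher by 13524 − 7880 = 5644 ft.

A by 5644 ft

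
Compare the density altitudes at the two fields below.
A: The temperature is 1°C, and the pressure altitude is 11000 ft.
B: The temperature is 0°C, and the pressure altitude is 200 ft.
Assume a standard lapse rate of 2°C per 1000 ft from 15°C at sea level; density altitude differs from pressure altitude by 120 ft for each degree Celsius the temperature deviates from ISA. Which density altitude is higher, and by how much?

A by 13512 ft

A: ISA temp = -7°C, deviation +8°C, DA = 11000 + 120 × 8 = 11960 ft.
B: ISA temp = 14.6°C, deviation -14.6°C, DA = 200 + 120 × (-14.6) = -1552 ft.
A is higher by 11960 − (-1552) = 13512 ft.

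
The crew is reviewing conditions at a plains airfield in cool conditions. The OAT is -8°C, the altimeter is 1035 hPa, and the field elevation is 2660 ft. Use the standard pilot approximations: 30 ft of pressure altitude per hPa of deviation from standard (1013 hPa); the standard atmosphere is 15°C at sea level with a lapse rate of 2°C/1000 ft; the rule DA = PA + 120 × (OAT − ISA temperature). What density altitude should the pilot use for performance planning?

Pressure altitude = 2660 + (1013 − 1035) × 30 = 2660 + (-660) = 2000 ft.
ISA temperature at 2000 ft = 15 − 2 × (2000/1000) = 11°C.
ISA deviation = -8 − 11 = -19°C.
Density altitude = 2000 + 120 × (-19) = -280 ft.

-280 ft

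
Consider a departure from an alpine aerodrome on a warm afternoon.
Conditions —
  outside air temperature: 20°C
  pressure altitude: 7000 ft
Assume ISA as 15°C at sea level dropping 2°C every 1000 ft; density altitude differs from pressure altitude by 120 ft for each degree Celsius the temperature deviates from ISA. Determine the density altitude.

9280 ft

ISA temperature at 7000 ft = 15 − 2 × (7000/1000) = 1°C.
ISA deviation = 20 − 1 = +19°C.
Density altitude = 7000 + 120 × (19) = 7000 + (+2280) = 9280 ft.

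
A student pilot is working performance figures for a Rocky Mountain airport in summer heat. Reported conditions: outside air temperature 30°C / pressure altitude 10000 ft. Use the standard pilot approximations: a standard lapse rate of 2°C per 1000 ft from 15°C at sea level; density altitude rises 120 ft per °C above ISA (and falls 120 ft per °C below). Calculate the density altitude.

14200 ft

ISA temperature at 10000 ft = 15 − 2 × (10000/1000) = -5°C.
ISA deviation = 30 − (-5) = +35°C.
Density altitude = 10000 + 120 × (35) = 10000 + (+4200) = 14200 ft.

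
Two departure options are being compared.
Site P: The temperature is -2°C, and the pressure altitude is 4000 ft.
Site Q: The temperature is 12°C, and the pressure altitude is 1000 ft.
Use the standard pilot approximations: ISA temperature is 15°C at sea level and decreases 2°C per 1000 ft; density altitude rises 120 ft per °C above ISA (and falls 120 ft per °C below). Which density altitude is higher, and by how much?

Site P by 2040 ft

Site P: ISA temp = 7°C, deviation -9°C, DA = 4000 + 120 × (-9) = 2920 ft.
Site Q: ISA temp = 13°C, deviation -1°C, DA = 1000 + 120 × (-1) = 880 ft.
Site P is higher by 2920 − 880 = 2040 ft.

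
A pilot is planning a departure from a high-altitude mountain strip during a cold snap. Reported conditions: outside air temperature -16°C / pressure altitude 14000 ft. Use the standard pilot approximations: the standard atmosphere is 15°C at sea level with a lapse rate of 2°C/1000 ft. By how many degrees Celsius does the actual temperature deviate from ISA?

ISA-3°C

ISA temperature at 14000 ft = 15 − 2 × (14000/1000) = -13°C.
Deviation = OAT − ISA = -16 − (-13) = -3°C.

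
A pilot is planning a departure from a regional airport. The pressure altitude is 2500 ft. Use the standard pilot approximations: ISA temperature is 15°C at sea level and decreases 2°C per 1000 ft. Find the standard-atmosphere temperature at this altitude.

ISA temperature = 15 − 2 × (2500/1000) = 15 − 5 = 10°C.

10°C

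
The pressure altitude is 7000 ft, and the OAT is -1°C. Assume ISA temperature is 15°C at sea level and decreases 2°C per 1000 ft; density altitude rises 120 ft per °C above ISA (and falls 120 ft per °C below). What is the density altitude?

ISA temperature at 7000 ft = 15 − 2 × (7000/1000) = 1°C.
ISA deviation = -1 − 1 = -2°C.
Density altitude = 7000 + 120 × (-2) = 7000 + (-240) = 6760 ft.

6760 ft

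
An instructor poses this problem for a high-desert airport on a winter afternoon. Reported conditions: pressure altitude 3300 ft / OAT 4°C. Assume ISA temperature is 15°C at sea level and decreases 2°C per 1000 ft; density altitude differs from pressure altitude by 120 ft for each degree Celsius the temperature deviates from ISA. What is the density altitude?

2772 ft

ISA temperature at 3300 ft = 15 − 2 × (3300/1000) = 8.4°C.
ISA deviation = 4 − 8.4 = -4.4°C.
Density altitude = 3300 + 120 × (-4.4) = 3300 + (-528) = 2772 ft.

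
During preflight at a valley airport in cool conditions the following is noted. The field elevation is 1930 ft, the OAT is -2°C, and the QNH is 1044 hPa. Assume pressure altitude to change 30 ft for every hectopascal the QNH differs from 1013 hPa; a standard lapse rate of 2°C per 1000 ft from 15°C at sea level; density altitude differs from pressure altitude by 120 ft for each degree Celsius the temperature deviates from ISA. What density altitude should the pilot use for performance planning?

-800 ft

Pressure altitude = 1930 + (1013 − 1044) × 30 = 1930 + (-930) = 1000 ft.
ISA temperature at 1000 ft = 15 − 2 × (1000/1000) = 13°C.
ISA deviation = -2 − 13 = -15°C.
Density altitude = 1000 + 120 × (-15) = -800 ft.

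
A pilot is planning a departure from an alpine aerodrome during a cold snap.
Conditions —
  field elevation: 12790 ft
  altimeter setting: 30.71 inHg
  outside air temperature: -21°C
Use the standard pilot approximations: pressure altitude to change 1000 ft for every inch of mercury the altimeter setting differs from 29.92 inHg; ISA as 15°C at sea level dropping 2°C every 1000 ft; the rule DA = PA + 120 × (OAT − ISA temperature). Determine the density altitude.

10560 ft

Pressure altitude = 12790 + (29.92 − 30.71) × 1000 = 12790 + (-790) = 12000 ft.
ISA temperature at 12000 ft = 15 − 2 × (12000/1000) = -9°C.
ISA deviation = -21 − (-9) = -12°C.
Density altitude = 12000 + 120 × (-12) = 10560 ft.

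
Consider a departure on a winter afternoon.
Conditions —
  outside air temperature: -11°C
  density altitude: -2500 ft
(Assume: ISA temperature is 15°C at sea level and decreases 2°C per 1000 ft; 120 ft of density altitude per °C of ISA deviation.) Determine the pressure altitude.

DA = PA + 120 × (OAT − (15 − 2·PA/1000)) = PA + 120·OAT − 1800 + 0.24·PA = 1.24·PA + 120·OAT − 1800.
So 1.24·PA = -2500 − 120 × (-11) + 1800 = 620.
PA = 620 / 1.24 = 500 ft.

500 ft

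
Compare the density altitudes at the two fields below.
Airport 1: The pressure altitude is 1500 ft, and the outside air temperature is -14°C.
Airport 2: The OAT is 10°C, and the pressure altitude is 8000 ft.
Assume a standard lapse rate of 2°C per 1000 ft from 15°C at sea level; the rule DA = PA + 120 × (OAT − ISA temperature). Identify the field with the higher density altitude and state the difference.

Airport 1: ISA temp = 12°C, deviation -26°C, DA = 1500 + 120 × (-26) = -1620 ft.
Airport 2: ISA temp = -1°C, deviation +11°C, DA = 8000 + 120 × 11 = 9320 ft.
Airport 2 is higher by 9320 − (-1620) = 10940 ft.

Airport 2 by 10940 ft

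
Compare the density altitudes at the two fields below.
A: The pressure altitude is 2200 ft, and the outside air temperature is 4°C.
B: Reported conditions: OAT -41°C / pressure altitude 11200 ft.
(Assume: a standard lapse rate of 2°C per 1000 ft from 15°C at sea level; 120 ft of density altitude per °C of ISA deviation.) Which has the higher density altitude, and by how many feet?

B by 5760 ft

A: ISA temp = 10.6°C, deviation -6.6°C, DA = 2200 + 120 × (-6.6) = 1408 ft.
B: ISA temp = -7.4°C, deviation -33.6°C, DA = 11200 + 120 × (-33.6) = 7168 ft.
B is higher by 7168 − 1408 = 5760 ft.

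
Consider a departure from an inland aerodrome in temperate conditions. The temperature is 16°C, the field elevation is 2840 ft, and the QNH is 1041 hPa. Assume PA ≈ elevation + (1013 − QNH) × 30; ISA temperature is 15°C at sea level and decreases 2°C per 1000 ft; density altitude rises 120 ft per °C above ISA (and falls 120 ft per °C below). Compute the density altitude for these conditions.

2600 ft

Pressure altitude = 2840 + (1013 − 1041) × 30 = 2840 + (-840) = 2000 ft.
ISA temperature at 2000 ft = 15 − 2 × (2000/1000) = 11°C.
ISA deviation = 16 − 11 = +5°C.
Density altitude = 2000 + 120 × (5) = 2600 ft.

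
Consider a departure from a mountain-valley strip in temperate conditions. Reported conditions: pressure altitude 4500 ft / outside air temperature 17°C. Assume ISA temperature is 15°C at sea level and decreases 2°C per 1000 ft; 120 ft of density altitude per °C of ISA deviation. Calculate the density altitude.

ISA temperature at 4500 ft = 15 − 2 × (4500/1000) = 6°C.
ISA deviation = 17 − 6 = +11°C.
Density altitude = 4500 + 120 × (11) = 4500 + (+1320) = 5820 ft.

5820 ft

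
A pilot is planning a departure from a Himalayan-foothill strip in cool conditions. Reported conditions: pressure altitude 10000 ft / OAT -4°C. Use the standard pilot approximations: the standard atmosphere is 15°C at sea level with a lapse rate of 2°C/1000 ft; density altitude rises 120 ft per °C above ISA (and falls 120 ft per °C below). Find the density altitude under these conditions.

ISA temperature at 10000 ft = 15 − 2 × (10000/1000) = -5°C.
ISA deviation = -4 − (-5) = +1°C.
Density altitude = 10000 + 120 × (1) = 10000 + (+120) = 10120 ft.

10120 ft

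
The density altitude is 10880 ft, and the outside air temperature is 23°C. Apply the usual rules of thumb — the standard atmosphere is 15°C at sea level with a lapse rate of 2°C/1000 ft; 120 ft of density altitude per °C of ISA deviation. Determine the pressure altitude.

DA = PA + 120 × (OAT − (15 − 2·PA/1000)) = PA + 120·OAT − 1800 + 0.24·PA = 1.24·PA + 120·OAT − 1800.
So 1.24·PA = 10880 − 120 × 23 + 1800 = 9920.
PA = 9920 / 1.24 = 8000 ft.

8000 ft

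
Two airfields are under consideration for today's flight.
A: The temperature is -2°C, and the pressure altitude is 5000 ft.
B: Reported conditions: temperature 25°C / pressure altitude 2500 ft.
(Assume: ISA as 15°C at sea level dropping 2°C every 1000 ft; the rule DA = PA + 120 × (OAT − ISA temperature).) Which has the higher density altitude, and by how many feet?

A: ISA temp = 5°C, deviation -7°C, DA = 5000 + 120 × (-7) = 4160 ft.
B: ISA temp = 10°C, deviation +15°C, DA = 2500 + 120 × 15 = 4300 ft.
B is higher by 4300 − 4160 = 140 ft.

B by 140 ft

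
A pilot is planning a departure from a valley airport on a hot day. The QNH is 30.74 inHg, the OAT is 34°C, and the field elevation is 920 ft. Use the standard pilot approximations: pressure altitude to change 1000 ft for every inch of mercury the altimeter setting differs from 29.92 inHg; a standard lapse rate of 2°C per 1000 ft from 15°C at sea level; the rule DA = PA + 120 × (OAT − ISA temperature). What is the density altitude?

2404 ft

Pressure altitude = 920 + (29.92 − 30.74) × 1000 = 920 + (-820) = 100 ft.
ISA temperature at 100 ft = 15 − 2 × (100/1000) = 14.8°C.
ISA deviation = 34 − 14.8 = +19.2°C.
Density altitude = 100 + 120 × (19.2) = 2404 ft.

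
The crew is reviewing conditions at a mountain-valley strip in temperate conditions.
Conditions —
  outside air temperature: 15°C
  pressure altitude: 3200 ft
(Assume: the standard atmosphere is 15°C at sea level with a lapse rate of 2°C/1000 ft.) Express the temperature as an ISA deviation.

ISA temperature at 3200 ft = 15 − 2 × (3200/1000) = 8.6°C.
Deviation = OAT − ISA = 15 − 8.6 = +6.4°C.

ISA+6.4°C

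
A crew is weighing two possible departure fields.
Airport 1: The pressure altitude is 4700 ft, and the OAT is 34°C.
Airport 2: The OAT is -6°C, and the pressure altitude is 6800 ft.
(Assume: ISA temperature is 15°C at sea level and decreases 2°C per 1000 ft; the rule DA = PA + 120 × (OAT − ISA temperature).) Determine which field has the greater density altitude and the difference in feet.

Airport 1: ISA temp = 5.6°C, deviation +28.4°C, DA = 4700 + 120 × 28.4 = 8108 ft.
Airport 2: ISA temp = 1.4°C, deviation -7.4°C, DA = 6800 + 120 × (-7.4) = 5912 ft.
Airport 1 is higher by 8108 − 5912 = 2196 ft.

Airport 1 by 2196 ft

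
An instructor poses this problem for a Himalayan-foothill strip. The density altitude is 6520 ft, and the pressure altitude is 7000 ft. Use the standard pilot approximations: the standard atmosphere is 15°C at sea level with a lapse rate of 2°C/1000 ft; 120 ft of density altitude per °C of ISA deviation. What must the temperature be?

Density altitude − pressure altitude = 6520 − 7000 = -480 ft.
At 120 ft/°C that is an ISA deviation of -480/120 = -4°C.
ISA temperature at 7000 ft = 15 − 2 × (7000/1000) = 1°C.
OAT = ISA + deviation = 1 + (-4) = -3°C.

-3°C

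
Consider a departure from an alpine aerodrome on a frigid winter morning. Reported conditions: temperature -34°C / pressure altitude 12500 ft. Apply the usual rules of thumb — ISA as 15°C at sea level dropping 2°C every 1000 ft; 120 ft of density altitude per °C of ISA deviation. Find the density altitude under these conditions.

9620 ft

ISA temperature at 12500 ft = 15 − 2 × (12500/1000) = -10°C.
ISA deviation = -34 − (-10) = -24°C.
Density altitude = 12500 + 120 × (-24) = 12500 + (-2880) = 9620 ft.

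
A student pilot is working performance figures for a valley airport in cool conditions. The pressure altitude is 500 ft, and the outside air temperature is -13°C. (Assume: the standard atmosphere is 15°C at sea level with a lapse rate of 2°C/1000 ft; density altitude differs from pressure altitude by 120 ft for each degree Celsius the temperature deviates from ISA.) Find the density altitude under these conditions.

ISA temperature at 500 ft = 15 − 2 × (500/1000) = 14°C.
ISA deviation = -13 − 14 = -27°C.
Density altitude = 500 + 120 × (-27) = 500 + (-3240) = -2740 ft.

-2740 ft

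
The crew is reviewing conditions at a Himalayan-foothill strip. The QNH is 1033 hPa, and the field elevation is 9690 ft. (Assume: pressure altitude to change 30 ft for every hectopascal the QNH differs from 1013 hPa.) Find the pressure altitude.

Pressure correction = (1013 − 1033) × 30 = -600 ft.
Pressure altitude = 9690 + (-600) = 9090 ft.

9090 ft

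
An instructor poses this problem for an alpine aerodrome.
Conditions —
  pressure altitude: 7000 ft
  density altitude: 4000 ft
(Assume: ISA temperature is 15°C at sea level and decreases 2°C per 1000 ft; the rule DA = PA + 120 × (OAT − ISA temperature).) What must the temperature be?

Density altitude − pressure altitude = 4000 − 7000 = -3000 ft.
At 120 ft/°C that is an ISA deviation of -3000/120 = -25°C.
ISA temperature at 7000 ft = 15 − 2 × (7000/1000) = 1°C.
OAT = ISA + deviation = 1 + (-25) = -24°C.

-24°C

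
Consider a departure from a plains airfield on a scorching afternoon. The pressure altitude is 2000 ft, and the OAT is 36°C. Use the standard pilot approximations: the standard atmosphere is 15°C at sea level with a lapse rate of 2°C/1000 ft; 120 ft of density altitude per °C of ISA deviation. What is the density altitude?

5000 ft

ISA temperature at 2000 ft = 15 − 2 × (2000/1000) = 11°C.
ISA deviation = 36 − 11 = +25°C.
Density altitude = 2000 + 120 × (25) = 2000 + (+3000) = 5000 ft.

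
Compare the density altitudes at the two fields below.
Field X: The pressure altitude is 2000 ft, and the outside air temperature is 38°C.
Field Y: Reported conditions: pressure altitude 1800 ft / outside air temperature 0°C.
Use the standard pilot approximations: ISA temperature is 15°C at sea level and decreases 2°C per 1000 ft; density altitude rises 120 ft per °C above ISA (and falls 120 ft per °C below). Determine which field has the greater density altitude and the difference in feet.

Field X by 4808 ft

Field X: ISA temp = 11°C, deviation +27°C, DA = 2000 + 120 × 27 = 5240 ft.
Field Y: ISA temp = 11.4°C, deviation -11.4°C, DA = 1800 + 120 × (-11.4) = 432 ft.
Field X is higher by 5240 − 432 = 4808 ft.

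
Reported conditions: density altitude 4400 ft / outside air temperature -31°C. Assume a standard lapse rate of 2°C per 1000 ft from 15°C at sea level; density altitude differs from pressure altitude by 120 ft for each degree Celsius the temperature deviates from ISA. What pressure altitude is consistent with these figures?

8000 ft

DA = PA + 120 × (OAT − (15 − 2·PA/1000)) = PA + 120·OAT − 1800 + 0.24·PA = 1.24·PA + 120·OAT − 1800.
So 1.24·PA = 4400 − 120 × (-31) + 1800 = 9920.
PA = 9920 / 1.24 = 8000 ft.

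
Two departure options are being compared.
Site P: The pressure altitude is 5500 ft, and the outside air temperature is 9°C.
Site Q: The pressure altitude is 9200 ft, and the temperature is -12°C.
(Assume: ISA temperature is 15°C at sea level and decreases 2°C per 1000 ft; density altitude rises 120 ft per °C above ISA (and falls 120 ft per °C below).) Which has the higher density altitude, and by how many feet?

Site Q by 2068 ft

Site P: ISA temp = 4°C, deviation +5°C, DA = 5500 + 120 × 5 = 6100 ft.
Site Q: ISA temp = -3.4°C, deviation -8.6°C, DA = 9200 + 120 × (-8.6) = 8168 ft.
Site Q is higher by 8168 − 6100 = 2068 ft.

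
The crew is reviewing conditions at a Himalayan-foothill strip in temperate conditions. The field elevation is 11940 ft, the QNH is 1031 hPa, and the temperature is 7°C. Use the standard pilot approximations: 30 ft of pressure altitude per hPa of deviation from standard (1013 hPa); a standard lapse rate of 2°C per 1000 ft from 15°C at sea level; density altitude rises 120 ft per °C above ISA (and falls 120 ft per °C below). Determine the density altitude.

Pressure altitude = 11940 + (1013 − 1031) × 30 = 11940 + (-540) = 11400 ft.
ISA temperature at 11400 ft = 15 − 2 × (11400/1000) = -7.8°C.
ISA deviation = 7 − (-7.8) = +14.8°C.
Density altitude = 11400 + 120 × (14.8) = 13176 ft.

13176 ft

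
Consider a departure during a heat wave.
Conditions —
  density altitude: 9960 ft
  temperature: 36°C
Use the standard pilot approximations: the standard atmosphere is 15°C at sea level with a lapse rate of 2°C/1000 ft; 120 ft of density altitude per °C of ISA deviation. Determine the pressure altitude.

DA = PA + 120 × (OAT − (15 − 2·PA/1000)) = PA + 120·OAT − 1800 + 0.24·PA = 1.24·PA + 120·OAT − 1800.
So 1.24·PA = 9960 − 120 × 36 + 1800 = 7440.
PA = 7440 / 1.24 = 6000 ft.

6000 ft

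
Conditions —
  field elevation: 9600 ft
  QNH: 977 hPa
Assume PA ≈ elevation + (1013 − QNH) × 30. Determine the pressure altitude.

Pressure correction = (1013 − 977) × 30 = +1080 ft.
Pressure altitude = 9600 + (+1080) = 10680 ft.

10680 ft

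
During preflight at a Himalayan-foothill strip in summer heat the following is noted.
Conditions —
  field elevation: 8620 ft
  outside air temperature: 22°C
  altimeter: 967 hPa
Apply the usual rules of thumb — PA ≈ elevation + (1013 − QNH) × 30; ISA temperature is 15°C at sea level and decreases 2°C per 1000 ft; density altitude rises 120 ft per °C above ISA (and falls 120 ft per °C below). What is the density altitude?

Pressure altitude = 8620 + (1013 − 967) × 30 = 8620 + (+1380) = 10000 ft.
ISA temperature at 10000 ft = 15 − 2 × (10000/1000) = -5°C.
ISA deviation = 22 − (-5) = +27°C.
Density altitude = 10000 + 120 × (27) = 13240 ft.

13240 ft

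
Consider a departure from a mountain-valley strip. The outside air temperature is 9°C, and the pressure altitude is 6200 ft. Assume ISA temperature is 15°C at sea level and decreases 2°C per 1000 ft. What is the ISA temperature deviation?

ISA temperature at 6200 ft = 15 − 2 × (6200/1000) = 2.6°C.
Deviation = OAT − ISA = 9 − 2.6 = +6.4°C.

ISA+6.4°C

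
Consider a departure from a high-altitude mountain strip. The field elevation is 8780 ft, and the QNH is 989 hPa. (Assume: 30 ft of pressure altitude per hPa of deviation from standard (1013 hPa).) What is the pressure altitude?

Pressure correction = (1013 − 989) × 30 = +720 ft.
Pressure altitude = 8780 + (+720) = 9500 ft.

9500 ft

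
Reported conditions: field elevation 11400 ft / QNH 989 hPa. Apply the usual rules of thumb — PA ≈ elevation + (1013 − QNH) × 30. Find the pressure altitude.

12120 ft

Pressure correction = (1013 − 989) × 30 = +720 ft.
Pressure altitude = 11400 + (+720) = 12120 ft.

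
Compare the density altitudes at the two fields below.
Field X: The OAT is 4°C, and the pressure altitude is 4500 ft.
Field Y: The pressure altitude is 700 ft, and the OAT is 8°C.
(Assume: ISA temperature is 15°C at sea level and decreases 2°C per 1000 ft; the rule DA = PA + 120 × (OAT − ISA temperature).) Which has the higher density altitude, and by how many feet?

Field X by 4232 ft

Field X: ISA temp = 6°C, deviation -2°C, DA = 4500 + 120 × (-2) = 4260 ft.
Field Y: ISA temp = 13.6°C, deviation -5.6°C, DA = 700 + 120 × (-5.6) = 28 ft.
Field X is higher by 4260 − 28 = 4232 ft.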